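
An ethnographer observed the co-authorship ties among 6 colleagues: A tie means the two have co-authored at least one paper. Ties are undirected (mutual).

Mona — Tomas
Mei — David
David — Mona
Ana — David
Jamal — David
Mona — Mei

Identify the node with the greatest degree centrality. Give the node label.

David

Degrees — Ana:1, David:4, Jamal:1, Mei:2, Mona:3, Tomas:1.
The maximum is 4, attained only by David.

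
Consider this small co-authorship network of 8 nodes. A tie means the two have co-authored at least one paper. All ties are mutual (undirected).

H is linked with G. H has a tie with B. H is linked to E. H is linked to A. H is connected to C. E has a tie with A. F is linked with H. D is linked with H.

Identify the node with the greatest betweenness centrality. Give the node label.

H

Unnormalized betweenness of each node: A:0, B:0, C:0, D:0, E:0, F:0, G:0, H:20.
H has the largest value, 20, making it the main broker — the node through which the most shortest paths run.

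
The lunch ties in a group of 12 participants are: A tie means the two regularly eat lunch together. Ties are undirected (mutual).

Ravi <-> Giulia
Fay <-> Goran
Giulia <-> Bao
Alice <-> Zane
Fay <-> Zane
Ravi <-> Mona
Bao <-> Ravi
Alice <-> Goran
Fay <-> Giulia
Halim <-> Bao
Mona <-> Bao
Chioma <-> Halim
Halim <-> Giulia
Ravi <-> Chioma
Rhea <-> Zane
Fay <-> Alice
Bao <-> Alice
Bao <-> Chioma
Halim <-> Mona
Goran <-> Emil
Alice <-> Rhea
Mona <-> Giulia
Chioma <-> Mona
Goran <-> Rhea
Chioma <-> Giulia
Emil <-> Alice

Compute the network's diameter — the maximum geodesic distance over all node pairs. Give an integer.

3

Eccentricity of each node (its greatest distance to any other): Alice:2, Bao:2, Chioma:3, Emil:3, Fay:2, Giulia:3, Goran:3, Halim:3, Mona:3, Ravi:3, Rhea:3, Zane:3.
The maximum eccentricity is 3, realized for instance by the pair Ravi–Rhea via Ravi – Bao – Alice – Rhea. So the diameter is 3.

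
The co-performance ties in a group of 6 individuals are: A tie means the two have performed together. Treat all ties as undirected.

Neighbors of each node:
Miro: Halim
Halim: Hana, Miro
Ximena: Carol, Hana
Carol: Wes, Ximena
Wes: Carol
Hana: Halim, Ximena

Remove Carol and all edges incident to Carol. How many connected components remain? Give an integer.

Without Carol, the remaining ties split the others into: {Wes}; {Halim, Hana, Miro, Ximena}.
That's 2 separate components.

2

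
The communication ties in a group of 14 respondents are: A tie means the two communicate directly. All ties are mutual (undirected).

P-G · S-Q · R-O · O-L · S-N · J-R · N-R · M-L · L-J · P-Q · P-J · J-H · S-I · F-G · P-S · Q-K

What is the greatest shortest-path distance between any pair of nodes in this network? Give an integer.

5

Eccentricity of each node (its greatest distance to any other): F:5, G:4, H:4, I:5, J:3, K:5, L:4, M:5, N:4, O:5, P:3, Q:4, R:4, S:4.
The maximum eccentricity is 5, realized for instance by the pair O–K via O – R – N – S – Q – K. So the diameter is 5.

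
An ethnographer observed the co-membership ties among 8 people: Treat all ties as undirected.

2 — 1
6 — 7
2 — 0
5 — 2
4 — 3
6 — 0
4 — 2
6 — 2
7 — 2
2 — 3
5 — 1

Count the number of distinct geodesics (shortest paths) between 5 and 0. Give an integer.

The shortest distance is 2, and the only length-2 path is 5–2–0. So there is exactly 1 shortest path.

1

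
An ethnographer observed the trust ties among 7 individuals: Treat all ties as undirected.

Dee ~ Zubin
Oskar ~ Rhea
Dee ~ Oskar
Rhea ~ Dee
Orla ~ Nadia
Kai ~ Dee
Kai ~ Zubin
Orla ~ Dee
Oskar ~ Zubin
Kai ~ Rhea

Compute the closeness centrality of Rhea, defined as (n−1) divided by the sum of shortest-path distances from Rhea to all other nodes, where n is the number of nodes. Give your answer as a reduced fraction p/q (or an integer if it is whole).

Distances from Rhea: Dee:1, Kai:1, Nadia:3, Orla:2, Oskar:1, Zubin:2. Sum = 10.
n = 7, so closeness = 6/10 = 3/5.

3/5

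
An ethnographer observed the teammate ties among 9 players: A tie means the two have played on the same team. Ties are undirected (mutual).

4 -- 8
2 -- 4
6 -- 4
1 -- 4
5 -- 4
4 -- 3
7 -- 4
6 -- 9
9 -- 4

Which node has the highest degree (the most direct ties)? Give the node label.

Degrees — 1:1, 2:1, 3:1, 4:8, 5:1, 6:2, 7:1, 8:1, 9:2.
The maximum is 8, attained only by 4.

4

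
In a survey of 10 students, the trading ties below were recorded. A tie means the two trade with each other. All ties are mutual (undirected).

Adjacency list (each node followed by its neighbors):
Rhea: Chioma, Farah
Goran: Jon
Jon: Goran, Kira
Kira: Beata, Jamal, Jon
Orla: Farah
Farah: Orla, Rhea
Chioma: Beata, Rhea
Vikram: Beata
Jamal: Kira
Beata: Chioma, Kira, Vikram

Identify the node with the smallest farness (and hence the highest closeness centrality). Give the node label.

Beata

Farness (sum of distances to all others) for each node — Beata:19, Chioma:21, Farah:31, Goran:35, Jamal:29, Jon:27, Kira:21, Orla:39, Rhea:25, Vikram:27.
The smallest farness is 19, for Beata, so Beata has the highest closeness.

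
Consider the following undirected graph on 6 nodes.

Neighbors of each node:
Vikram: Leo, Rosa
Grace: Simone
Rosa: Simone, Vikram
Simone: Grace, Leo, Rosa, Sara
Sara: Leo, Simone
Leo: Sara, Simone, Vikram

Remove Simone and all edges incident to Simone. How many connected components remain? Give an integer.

Without Simone, the remaining ties split the others into: {Leo, Rosa, Sara, Vikram}; {Grace}.
That's 2 separate components.

2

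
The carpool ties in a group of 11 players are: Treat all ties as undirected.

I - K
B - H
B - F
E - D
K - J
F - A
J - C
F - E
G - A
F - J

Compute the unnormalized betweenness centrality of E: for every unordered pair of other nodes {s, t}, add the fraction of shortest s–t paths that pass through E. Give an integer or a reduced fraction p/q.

9

Pairs whose geodesics pass through E — H–D: 1; J–D: 1; A–D: 1; K–D: 1; B–D: 1; I–D: 1; F–D: 1; D–G: 1; D–C: 1.
All other pairs contribute 0.
Summing the contributions gives betweenness(E) = 9.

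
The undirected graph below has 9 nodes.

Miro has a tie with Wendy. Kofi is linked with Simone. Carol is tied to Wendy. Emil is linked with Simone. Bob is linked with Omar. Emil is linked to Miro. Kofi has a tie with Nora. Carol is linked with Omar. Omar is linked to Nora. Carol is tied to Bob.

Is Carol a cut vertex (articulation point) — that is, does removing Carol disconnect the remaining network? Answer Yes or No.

Even without Carol, every remaining node can still reach every other (the residual graph is connected), so Carol is not a cut vertex.

No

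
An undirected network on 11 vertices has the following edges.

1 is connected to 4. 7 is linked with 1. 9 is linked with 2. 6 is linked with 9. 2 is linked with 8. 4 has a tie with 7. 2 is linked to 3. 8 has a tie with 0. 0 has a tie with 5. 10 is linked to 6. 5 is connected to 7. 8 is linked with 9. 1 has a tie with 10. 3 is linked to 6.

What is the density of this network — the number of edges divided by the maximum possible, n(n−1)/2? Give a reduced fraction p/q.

14/55

There are 14 edges and 11 nodes, so the maximum possible is C(11,2) = 55.
Density = 14/55.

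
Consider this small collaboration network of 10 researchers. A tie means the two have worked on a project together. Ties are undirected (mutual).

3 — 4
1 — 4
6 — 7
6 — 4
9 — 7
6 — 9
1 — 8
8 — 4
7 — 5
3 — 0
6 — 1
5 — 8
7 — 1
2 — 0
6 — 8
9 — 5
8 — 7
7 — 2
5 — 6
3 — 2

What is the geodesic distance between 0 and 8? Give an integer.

3

One shortest route is 0 – 3 – 4 – 8, which uses 3 edges, and at distance 2 from 0 we only reach {4, 7}, which does not include 8. So d(0,8) = 3.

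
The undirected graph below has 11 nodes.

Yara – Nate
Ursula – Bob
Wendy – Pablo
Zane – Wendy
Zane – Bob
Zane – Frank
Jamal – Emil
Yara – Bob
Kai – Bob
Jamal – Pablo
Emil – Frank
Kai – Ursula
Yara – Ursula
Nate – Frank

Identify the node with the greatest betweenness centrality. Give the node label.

Unnormalized betweenness of each node: Bob:44/3, Emil:37/6, Frank:41/3, Jamal:5/2, Kai:0, Nate:13/3, Pablo:10/3, Ursula:1, Wendy:47/6, Yara:13/3, Zane:115/6.
Zane has the largest value, 115/6, making it the main broker — the node through which the most shortest paths run.

Zane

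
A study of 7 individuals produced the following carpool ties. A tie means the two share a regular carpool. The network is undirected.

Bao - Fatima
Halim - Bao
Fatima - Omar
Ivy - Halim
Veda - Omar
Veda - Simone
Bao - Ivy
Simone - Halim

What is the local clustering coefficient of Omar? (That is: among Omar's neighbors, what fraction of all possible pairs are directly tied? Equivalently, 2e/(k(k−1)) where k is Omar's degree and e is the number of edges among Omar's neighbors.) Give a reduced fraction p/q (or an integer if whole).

0

Omar's neighbors: Fatima and Veda (k = 2).
Possible neighbor pairs: C(2,2) = 1. Edges among them: none → e = 0.
Clustering(Omar) = 0/1.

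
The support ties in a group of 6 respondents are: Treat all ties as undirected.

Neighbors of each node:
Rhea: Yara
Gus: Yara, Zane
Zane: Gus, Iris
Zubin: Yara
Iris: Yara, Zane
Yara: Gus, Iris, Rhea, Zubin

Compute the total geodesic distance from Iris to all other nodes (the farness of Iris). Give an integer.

8

Distances from Iris: Gus:2, Rhea:2, Yara:1, Zane:1, Zubin:2.
Sum = 2 + 2 + 1 + 1 + 2 = 8.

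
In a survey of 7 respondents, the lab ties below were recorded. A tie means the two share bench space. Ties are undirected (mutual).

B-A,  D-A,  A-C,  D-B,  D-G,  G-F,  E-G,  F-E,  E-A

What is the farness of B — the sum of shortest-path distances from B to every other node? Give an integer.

Distances from B: A:1, C:2, D:1, E:2, F:3, G:2.
Sum = 1 + 2 + 1 + 2 + 3 + 2 = 11.

11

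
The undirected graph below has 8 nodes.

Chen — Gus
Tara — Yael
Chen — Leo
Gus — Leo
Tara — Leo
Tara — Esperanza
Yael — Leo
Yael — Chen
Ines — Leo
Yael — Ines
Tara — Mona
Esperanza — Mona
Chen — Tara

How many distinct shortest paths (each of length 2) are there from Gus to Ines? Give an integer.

1

The shortest distance is 2, and the only length-2 path is Gus–Leo–Ines. So there is exactly 1 shortest path.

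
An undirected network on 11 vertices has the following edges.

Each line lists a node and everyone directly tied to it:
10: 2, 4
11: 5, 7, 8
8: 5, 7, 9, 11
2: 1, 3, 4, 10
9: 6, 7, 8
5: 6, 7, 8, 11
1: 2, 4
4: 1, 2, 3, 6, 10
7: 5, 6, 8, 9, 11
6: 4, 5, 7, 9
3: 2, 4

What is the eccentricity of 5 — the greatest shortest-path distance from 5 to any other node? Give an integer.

Distances from 5: 1:3, 2:3, 3:3, 4:2, 6:1, 7:1, 8:1, 9:2, 10:3, 11:1.
The largest is 3 (to 3, 2, 10, and 1), so the eccentricity of 5 is 3.

3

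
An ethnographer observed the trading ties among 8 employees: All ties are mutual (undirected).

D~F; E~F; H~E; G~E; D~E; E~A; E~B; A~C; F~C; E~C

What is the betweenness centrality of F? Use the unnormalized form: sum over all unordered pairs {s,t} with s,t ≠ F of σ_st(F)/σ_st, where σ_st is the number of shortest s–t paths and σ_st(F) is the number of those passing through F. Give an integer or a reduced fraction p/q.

1/2

Pairs whose geodesics pass through F — D–C: 1/2.
All other pairs contribute 0.
Summing the contributions gives betweenness(F) = 1/2.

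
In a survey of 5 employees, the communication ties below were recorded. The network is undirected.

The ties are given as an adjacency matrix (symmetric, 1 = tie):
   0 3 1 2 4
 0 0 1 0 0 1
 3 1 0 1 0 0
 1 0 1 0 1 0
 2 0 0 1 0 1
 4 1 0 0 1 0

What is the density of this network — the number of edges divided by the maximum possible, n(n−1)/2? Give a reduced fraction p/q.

1/2

There are 5 edges and 5 nodes, so the maximum possible is C(5,2) = 10.
Density = 5/10 = 1/2.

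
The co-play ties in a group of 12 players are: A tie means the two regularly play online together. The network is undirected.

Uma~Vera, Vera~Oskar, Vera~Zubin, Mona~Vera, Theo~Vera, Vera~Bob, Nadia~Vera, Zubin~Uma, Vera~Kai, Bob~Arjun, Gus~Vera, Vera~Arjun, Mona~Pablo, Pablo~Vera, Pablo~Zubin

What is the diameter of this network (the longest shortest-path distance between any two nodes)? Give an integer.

Eccentricity of each node (its greatest distance to any other): Arjun:2, Bob:2, Gus:2, Kai:2, Mona:2, Nadia:2, Oskar:2, Pablo:2, Theo:2, Uma:2, Vera:1, Zubin:2.
The maximum eccentricity is 2, realized for instance by the pair Arjun–Uma via Arjun – Vera – Uma. So the diameter is 2.

2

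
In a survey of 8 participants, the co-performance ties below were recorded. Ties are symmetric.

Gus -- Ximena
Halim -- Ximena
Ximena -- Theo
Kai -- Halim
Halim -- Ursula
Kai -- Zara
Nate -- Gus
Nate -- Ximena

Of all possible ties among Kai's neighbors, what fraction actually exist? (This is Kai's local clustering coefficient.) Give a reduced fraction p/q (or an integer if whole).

Kai's neighbors: Halim and Zara (k = 2).
Possible neighbor pairs: C(2,2) = 1. Edges among them: none → e = 0.
Clustering(Kai) = 0/1.

0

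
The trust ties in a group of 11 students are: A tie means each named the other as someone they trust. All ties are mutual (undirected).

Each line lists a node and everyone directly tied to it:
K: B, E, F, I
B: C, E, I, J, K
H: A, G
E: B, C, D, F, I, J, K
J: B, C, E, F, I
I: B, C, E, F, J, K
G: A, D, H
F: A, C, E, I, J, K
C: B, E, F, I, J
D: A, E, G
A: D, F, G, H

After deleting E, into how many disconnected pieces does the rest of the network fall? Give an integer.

1

E's neighbors (B, C, D, F, I, J, and K) remain reachable from one another through other ties, so the rest of the network stays in one piece.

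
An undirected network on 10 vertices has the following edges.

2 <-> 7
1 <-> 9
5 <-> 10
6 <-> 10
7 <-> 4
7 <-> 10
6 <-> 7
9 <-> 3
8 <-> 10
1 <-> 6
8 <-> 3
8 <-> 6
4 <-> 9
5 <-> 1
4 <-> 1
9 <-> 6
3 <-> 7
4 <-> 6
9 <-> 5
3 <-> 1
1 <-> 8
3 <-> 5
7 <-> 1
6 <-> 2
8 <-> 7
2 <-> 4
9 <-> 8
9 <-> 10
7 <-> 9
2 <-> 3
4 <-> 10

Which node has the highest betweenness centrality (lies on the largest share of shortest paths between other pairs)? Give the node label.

3

Unnormalized betweenness of each node: 1:109/60, 2:9/20, 3:7/3, 4:1, 5:5/12, 6:23/15, 7:67/30, 8:37/60, 9:67/30, 10:41/30.
3 has the largest value, 7/3, making it the main broker — the node through which the most shortest paths run.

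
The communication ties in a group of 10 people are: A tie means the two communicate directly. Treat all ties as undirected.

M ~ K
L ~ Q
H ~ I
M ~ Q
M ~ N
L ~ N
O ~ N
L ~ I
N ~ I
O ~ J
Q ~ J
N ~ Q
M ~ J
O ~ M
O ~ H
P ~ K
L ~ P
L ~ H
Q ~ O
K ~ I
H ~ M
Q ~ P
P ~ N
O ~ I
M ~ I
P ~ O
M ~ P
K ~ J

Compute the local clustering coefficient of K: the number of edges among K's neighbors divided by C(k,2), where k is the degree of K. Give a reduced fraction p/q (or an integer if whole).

K's neighbors: I, J, M, and P (k = 4).
Possible neighbor pairs: C(4,2) = 6. Edges among them: I–M, J–M, M–P → e = 3.
Clustering(K) = 3/6 = 1/2.

1/2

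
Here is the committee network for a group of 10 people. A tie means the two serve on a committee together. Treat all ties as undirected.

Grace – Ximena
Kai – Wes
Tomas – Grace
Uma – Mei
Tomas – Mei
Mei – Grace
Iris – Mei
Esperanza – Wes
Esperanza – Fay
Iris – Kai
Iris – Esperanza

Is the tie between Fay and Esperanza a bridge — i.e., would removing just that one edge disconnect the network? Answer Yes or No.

Without the Fay–Esperanza edge there is no alternate route between Fay and Esperanza, so the network disconnects. It is a bridge.

Yes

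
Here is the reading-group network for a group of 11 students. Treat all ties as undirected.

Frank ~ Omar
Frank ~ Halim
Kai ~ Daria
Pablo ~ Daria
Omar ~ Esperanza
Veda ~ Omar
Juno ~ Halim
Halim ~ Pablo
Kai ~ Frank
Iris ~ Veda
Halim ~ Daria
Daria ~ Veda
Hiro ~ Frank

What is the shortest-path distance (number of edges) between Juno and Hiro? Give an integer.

One shortest route is Juno – Halim – Frank – Hiro, which uses 3 edges, and at distance 2 from Juno we only reach {Daria, Frank, Pablo}, which does not include Hiro. So d(Juno,Hiro) = 3.

3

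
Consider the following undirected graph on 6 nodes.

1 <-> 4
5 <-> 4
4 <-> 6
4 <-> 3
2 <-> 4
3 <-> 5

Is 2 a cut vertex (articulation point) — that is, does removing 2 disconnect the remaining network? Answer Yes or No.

Even without 2, every remaining node can still reach every other (the residual graph is connected), so 2 is not a cut vertex.

No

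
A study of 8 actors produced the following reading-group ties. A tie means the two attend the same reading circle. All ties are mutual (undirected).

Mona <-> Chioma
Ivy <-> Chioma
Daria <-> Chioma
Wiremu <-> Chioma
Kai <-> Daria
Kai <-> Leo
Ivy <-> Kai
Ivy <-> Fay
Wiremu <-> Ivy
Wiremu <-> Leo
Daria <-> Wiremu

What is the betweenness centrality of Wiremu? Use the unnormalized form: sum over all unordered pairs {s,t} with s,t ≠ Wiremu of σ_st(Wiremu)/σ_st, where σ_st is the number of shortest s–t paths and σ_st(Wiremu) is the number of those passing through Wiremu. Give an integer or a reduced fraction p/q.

25/6

Pairs whose geodesics pass through Wiremu — Fay–Leo: 1/2; Fay–Daria: 1/3; Ivy–Leo: 1/2; Ivy–Daria: 1/3; Chioma–Leo: 1; Leo–Daria: 1/2; Leo–Mona: 1.
All other pairs contribute 0.
Summing the contributions gives betweenness(Wiremu) = 25/6.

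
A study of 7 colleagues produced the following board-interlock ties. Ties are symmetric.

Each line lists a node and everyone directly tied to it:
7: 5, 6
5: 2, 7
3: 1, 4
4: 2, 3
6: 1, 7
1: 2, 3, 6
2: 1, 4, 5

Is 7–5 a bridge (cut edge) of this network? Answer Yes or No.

No

Even without that edge, 7 still reaches 5 via 7 – 6 – 1 – 2 – 5, so the network stays connected. Not a bridge.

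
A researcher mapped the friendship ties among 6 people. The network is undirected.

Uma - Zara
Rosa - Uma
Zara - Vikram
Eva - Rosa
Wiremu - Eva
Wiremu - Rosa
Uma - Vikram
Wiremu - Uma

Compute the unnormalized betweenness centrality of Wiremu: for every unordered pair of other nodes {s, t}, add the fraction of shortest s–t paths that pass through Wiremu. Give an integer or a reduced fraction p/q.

Pairs whose geodesics pass through Wiremu — Eva–Uma: 1/2; Eva–Zara: 1/2; Eva–Vikram: 1/2.
All other pairs contribute 0.
Summing the contributions gives betweenness(Wiremu) = 3/2.

3/2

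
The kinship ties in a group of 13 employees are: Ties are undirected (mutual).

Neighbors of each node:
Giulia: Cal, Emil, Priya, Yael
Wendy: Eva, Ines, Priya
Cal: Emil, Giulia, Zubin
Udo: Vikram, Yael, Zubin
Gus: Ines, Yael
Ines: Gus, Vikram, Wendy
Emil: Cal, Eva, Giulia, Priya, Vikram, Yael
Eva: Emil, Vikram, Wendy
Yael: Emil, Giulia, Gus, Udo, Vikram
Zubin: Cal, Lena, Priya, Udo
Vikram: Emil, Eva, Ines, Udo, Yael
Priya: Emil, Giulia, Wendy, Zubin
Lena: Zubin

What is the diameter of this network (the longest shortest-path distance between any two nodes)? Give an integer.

4

Eccentricity of each node (its greatest distance to any other): Cal:3, Emil:3, Eva:4, Giulia:3, Gus:4, Ines:4, Lena:4, Priya:3, Udo:3, Vikram:3, Wendy:3, Yael:3, Zubin:3.
The maximum eccentricity is 4, realized for instance by the pair Eva–Lena via Eva – Vikram – Udo – Zubin – Lena. So the diameter is 4.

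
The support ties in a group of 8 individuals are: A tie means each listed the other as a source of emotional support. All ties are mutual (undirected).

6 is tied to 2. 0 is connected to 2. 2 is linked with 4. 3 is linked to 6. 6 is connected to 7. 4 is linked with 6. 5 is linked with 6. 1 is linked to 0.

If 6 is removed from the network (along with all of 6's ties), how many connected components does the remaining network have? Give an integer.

4

Without 6, the remaining ties split the others into: {0, 1, 2, 4}; {3}; {7}; {5}.
That's 4 separate components.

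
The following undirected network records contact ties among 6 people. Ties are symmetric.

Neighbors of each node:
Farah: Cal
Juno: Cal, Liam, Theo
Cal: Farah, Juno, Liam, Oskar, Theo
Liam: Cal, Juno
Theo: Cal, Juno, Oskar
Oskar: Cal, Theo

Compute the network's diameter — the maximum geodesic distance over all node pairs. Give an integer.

Eccentricity of each node (its greatest distance to any other): Cal:1, Farah:2, Juno:2, Liam:2, Oskar:2, Theo:2.
The maximum eccentricity is 2, realized for instance by the pair Farah–Juno via Farah – Cal – Juno. So the diameter is 2.

2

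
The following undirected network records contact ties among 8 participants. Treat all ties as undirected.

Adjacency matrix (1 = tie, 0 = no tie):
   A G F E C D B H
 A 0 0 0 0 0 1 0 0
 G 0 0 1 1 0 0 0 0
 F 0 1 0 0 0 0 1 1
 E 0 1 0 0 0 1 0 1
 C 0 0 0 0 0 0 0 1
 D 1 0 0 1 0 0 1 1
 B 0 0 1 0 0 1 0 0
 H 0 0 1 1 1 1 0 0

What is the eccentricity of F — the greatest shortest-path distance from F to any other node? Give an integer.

Distances from F: A:3, B:1, C:2, D:2, E:2, G:1, H:1.
The largest is 3 (to A), so the eccentricity of F is 3.

3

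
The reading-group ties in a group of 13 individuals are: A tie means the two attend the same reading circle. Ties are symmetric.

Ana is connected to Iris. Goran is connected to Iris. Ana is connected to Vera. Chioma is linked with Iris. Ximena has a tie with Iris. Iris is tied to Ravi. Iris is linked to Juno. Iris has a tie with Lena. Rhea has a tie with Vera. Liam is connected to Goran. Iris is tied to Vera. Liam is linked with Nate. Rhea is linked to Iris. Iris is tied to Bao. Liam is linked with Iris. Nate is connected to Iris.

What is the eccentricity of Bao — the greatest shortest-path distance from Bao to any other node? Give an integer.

2

Distances from Bao: Ana:2, Chioma:2, Goran:2, Iris:1, Juno:2, Lena:2, Liam:2, Nate:2, Ravi:2, Rhea:2, Vera:2, Ximena:2.
The largest is 2 (to Juno, Nate, Ana, Lena, Rhea, Vera, Liam, Ravi, Ximena, Goran, and Chioma), so the eccentricity of Bao is 2.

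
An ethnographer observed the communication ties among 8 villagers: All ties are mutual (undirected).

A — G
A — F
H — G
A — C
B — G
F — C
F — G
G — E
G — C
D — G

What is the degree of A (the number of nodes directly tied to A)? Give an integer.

3

A is directly tied to C, F, and G. That is 3 neighbors, so the degree of A is 3.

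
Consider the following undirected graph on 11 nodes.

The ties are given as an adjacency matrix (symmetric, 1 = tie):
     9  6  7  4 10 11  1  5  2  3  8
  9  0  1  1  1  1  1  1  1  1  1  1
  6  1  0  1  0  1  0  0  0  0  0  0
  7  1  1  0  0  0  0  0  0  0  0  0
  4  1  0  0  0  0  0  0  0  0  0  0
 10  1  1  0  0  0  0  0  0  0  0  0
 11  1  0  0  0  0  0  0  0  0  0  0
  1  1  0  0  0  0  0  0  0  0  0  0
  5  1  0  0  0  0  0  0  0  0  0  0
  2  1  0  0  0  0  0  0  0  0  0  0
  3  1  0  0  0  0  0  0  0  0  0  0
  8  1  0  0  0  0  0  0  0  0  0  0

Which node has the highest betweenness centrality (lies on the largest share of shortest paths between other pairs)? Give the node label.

Unnormalized betweenness of each node: 1:0, 2:0, 3:0, 4:0, 5:0, 6:1/2, 7:0, 8:0, 9:85/2, 10:0, 11:0.
9 has the largest value, 85/2, making it the main broker — the node through which the most shortest paths run.

9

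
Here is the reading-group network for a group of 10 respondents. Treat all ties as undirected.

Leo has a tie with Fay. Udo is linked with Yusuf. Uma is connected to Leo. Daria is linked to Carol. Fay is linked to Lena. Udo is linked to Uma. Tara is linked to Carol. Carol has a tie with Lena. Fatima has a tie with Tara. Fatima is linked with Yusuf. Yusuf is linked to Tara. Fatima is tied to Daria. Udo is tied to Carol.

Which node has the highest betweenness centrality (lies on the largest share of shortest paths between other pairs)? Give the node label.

Unnormalized betweenness of each node: Carol:89/6, Daria:3/2, Fatima:3/2, Fay:17/6, Lena:13/2, Leo:7/3, Tara:17/6, Udo:65/6, Uma:11/2, Yusuf:13/3.
Carol has the largest value, 89/6, making it the main broker — the node through which the most shortest paths run.

Carol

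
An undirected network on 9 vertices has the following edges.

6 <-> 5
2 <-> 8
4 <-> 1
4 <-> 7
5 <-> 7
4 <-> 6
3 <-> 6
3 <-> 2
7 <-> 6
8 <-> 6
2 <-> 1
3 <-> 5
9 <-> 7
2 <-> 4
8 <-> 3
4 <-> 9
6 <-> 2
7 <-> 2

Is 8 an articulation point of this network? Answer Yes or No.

Even without 8, every remaining node can still reach every other (the residual graph is connected), so 8 is not a cut vertex.

No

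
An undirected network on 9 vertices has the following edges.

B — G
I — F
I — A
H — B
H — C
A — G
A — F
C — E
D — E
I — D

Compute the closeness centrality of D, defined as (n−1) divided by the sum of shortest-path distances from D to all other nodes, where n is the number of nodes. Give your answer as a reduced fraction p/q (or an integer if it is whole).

Distances from D: A:2, B:4, C:2, E:1, F:2, G:3, H:3, I:1. Sum = 18.
n = 9, so closeness = 8/18 = 4/9.

4/9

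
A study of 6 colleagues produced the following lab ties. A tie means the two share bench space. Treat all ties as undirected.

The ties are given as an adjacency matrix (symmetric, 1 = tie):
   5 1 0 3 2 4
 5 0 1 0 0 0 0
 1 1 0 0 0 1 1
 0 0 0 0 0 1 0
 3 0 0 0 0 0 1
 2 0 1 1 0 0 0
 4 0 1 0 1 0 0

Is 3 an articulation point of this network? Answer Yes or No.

Even without 3, every remaining node can still reach every other (the residual graph is connected), so 3 is not a cut vertex.

No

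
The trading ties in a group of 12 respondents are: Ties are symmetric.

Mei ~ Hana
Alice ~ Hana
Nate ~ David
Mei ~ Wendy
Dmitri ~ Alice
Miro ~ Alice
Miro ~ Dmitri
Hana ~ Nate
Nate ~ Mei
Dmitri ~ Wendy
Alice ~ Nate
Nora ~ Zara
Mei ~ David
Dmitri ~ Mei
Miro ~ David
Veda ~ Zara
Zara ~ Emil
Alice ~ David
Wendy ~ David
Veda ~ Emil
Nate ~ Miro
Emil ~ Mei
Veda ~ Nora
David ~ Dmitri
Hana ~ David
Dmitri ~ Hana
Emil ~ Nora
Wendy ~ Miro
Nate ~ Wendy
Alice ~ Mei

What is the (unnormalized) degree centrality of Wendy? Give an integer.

5

Wendy is directly tied to David, Dmitri, Mei, Miro, and Nate. That is 5 neighbors, so the degree of Wendy is 5.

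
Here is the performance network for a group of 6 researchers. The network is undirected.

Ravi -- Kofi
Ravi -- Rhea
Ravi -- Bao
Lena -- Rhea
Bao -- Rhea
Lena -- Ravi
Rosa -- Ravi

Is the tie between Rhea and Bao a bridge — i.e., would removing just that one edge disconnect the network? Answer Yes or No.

No

Even without that edge, Rhea still reaches Bao via Rhea – Ravi – Bao, so the network stays connected. Not a bridge.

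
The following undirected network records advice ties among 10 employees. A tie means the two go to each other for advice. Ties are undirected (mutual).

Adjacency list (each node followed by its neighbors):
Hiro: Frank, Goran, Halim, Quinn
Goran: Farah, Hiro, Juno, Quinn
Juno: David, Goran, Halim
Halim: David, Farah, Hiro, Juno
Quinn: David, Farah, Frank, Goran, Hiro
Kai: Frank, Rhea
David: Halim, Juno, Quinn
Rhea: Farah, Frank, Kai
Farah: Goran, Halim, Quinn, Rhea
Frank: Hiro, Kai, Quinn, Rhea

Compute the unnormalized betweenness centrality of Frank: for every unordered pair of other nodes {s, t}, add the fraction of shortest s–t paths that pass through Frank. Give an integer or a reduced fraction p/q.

20/3

Pairs whose geodesics pass through Frank — Juno–Kai: 4/6; Rhea–Quinn: 1/2; Rhea–Hiro: 1; Rhea–David: 1/3; Goran–Kai: 2/3; Quinn–Kai: 1; Hiro–Kai: 1; David–Kai: 1; Halim–Kai: 1/2.
All other pairs contribute 0.
Summing the contributions gives betweenness(Frank) = 20/3.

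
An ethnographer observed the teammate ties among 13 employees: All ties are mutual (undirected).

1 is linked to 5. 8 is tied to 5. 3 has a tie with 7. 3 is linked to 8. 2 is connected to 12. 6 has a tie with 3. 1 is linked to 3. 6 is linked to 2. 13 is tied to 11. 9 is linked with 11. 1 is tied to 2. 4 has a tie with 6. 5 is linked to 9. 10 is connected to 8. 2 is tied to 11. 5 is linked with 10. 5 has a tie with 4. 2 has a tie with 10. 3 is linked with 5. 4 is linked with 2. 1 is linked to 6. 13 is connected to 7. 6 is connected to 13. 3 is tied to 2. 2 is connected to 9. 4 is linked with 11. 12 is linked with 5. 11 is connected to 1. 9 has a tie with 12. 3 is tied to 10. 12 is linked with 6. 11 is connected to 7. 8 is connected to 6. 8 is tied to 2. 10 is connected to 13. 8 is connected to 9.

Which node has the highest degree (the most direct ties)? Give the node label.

2

Degrees — 1:5, 2:9, 3:7, 4:4, 5:7, 6:7, 7:3, 8:6, 9:5, 10:5, 11:6, 12:4, 13:4.
The maximum is 9, attained only by 2.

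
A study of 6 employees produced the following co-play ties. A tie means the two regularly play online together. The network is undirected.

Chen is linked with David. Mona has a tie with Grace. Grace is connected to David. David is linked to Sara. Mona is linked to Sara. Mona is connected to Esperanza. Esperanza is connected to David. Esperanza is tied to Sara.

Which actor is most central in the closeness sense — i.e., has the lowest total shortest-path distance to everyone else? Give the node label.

Farness (sum of distances to all others) for each node — Chen:10, David:6, Esperanza:7, Grace:8, Mona:8, Sara:7.
The smallest farness is 6, for David, so David has the highest closeness.

David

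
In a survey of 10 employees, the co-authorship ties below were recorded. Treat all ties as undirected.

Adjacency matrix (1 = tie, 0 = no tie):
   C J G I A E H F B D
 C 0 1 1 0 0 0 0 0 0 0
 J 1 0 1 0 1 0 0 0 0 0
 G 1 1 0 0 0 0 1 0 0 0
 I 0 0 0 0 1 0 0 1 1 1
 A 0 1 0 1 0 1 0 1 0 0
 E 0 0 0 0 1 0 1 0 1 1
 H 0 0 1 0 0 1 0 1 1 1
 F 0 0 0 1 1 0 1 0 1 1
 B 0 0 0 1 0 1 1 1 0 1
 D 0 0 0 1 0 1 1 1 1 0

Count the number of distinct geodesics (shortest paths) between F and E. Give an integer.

4

The shortest distance is 2. The length-2 paths are: F–B–E; F–D–E; F–A–E; F–H–E.
That gives 4 distinct shortest paths.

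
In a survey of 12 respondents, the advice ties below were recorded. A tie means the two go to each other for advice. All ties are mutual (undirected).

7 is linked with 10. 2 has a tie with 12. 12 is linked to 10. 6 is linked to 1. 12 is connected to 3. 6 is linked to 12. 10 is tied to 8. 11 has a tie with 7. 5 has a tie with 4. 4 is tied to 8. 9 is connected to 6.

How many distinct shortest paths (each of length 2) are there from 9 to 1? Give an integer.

The shortest distance is 2, and the only length-2 path is 9–6–1. So there is exactly 1 shortest path.

1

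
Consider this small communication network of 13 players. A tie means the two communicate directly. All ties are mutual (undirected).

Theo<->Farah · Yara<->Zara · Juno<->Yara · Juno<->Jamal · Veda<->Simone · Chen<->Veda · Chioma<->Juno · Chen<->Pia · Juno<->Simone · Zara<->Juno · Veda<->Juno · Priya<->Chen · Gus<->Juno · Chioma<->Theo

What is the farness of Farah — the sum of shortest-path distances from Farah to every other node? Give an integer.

Distances from Farah: Chen:5, Chioma:2, Gus:4, Jamal:4, Juno:3, Pia:6, Priya:6, Simone:4, Theo:1, Veda:4, Yara:4, Zara:4.
Sum = 5 + 2 + 4 + 4 + 3 + 6 + 6 + 4 + 1 + 4 + 4 + 4 = 47.

47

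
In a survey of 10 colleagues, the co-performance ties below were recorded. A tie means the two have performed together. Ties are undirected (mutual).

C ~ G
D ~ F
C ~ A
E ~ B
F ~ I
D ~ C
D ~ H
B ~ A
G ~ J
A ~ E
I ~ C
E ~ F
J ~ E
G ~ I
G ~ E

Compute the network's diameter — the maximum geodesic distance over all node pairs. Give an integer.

Eccentricity of each node (its greatest distance to any other): A:3, B:4, C:2, D:3, E:3, F:2, G:3, H:4, I:3, J:4.
The maximum eccentricity is 4, realized for instance by the pair J–H via J – G – C – D – H. So the diameter is 4.

4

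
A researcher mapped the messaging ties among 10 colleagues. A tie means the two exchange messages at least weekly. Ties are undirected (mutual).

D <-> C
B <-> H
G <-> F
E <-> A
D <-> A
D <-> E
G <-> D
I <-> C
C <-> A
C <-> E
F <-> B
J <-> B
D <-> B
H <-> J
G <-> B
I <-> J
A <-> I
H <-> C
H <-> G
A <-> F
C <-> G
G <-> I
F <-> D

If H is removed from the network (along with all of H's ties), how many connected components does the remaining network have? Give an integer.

H's neighbors (B, C, G, and J) remain reachable from one another through other ties, so the rest of the network stays in one piece.

1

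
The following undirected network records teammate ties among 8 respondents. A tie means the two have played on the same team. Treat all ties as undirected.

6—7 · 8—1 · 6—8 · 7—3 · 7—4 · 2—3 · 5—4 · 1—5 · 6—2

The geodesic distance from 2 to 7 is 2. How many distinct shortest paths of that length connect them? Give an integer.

The shortest distance is 2. The length-2 paths are: 2–3–7; 2–6–7.
That gives 2 distinct shortest paths.

2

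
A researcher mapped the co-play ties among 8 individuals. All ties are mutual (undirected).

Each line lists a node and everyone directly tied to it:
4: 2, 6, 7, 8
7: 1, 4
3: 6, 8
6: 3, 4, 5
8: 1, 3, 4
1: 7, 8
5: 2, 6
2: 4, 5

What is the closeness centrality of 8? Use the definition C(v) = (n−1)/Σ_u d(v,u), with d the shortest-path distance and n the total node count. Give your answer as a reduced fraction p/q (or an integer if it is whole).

Distances from 8: 1:1, 2:2, 3:1, 4:1, 5:3, 6:2, 7:2. Sum = 12.
n = 8, so closeness = 7/12.

7/12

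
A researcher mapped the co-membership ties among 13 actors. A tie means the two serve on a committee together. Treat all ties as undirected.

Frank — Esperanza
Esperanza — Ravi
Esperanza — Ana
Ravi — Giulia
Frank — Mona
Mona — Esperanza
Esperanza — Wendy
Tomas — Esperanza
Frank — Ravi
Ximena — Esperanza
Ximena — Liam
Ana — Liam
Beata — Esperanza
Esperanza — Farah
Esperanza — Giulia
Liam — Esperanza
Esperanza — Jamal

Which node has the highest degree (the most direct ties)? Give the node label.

Degrees — Ana:2, Beata:1, Esperanza:12, Farah:1, Frank:3, Giulia:2, Jamal:1, Liam:3, Mona:2, Ravi:3, Tomas:1, Wendy:1, Ximena:2.
The maximum is 12, attained only by Esperanza.

Esperanza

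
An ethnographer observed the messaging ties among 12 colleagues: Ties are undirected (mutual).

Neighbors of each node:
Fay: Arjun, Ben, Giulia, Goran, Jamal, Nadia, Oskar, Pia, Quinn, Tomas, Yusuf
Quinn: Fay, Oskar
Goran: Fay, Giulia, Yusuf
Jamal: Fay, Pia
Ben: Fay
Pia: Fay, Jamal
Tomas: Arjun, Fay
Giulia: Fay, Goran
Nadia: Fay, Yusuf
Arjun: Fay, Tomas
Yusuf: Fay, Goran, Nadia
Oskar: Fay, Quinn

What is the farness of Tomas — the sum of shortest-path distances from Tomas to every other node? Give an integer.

Distances from Tomas: Arjun:1, Ben:2, Fay:1, Giulia:2, Goran:2, Jamal:2, Nadia:2, Oskar:2, Pia:2, Quinn:2, Yusuf:2.
Sum = 1 + 2 + 1 + 2 + 2 + 2 + 2 + 2 + 2 + 2 + 2 = 20.

20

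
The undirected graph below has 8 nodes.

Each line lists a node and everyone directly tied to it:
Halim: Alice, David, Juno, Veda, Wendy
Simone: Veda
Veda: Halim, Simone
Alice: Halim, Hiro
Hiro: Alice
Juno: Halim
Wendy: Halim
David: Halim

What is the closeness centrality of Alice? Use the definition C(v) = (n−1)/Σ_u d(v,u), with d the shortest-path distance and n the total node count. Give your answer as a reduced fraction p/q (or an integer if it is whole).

7/13

Distances from Alice: David:2, Halim:1, Hiro:1, Juno:2, Simone:3, Veda:2, Wendy:2. Sum = 13.
n = 8, so closeness = 7/13.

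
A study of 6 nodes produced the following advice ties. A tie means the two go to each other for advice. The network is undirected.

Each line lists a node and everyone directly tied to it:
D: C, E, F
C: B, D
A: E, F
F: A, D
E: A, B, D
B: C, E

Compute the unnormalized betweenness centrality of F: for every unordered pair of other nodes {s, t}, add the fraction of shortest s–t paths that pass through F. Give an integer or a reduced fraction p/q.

Pairs whose geodesics pass through F — C–A: 1/3; A–D: 1/2.
All other pairs contribute 0.
Summing the contributions gives betweenness(F) = 5/6.

5/6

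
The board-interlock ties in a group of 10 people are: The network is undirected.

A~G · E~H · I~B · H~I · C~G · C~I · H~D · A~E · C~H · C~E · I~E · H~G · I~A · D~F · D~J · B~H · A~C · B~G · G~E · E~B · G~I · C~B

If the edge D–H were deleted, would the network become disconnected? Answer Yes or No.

Without the D–H edge there is no alternate route between D and H, so the network disconnects. It is a bridge.

Yes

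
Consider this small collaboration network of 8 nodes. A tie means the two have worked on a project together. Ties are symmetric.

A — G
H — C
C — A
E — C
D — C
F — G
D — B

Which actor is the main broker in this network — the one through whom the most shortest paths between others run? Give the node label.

C

Unnormalized betweenness of each node: A:10, B:0, C:17, D:6, E:0, F:0, G:6, H:0.
C has the largest value, 17, making it the main broker — the node through which the most shortest paths run.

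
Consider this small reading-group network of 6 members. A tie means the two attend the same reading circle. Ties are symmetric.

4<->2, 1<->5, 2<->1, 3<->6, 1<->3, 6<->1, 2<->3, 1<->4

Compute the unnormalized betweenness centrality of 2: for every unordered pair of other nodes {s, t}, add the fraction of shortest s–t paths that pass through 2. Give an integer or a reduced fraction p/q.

1/2

Pairs whose geodesics pass through 2 — 4–3: 1/2.
All other pairs contribute 0.
Summing the contributions gives betweenness(2) = 1/2.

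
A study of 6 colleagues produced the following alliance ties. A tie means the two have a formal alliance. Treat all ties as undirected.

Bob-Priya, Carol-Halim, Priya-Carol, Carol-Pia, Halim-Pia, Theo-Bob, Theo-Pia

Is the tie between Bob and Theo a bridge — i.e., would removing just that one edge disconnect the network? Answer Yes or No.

Even without that edge, Bob still reaches Theo via Bob – Priya – Carol – Pia – Theo, so the network stays connected. Not a bridge.

No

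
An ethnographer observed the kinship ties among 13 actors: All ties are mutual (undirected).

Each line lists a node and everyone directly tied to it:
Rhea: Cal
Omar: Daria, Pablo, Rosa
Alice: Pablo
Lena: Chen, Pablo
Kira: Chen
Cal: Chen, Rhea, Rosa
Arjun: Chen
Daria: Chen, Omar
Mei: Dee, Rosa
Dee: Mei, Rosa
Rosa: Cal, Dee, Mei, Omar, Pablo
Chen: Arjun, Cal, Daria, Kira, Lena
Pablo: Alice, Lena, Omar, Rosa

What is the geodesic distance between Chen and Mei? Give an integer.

One shortest route is Chen – Cal – Rosa – Mei, which uses 3 edges, and at distance 2 from Chen we only reach {Omar, Pablo, Rhea, Rosa}, which does not include Mei. So d(Chen,Mei) = 3.

3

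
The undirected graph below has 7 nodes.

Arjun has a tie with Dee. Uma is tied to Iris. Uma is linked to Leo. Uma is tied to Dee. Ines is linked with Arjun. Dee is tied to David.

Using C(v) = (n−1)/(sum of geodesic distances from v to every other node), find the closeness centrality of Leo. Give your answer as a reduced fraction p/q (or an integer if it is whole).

2/5

Distances from Leo: Arjun:3, David:3, Dee:2, Ines:4, Iris:2, Uma:1. Sum = 15.
n = 7, so closeness = 6/15 = 2/5.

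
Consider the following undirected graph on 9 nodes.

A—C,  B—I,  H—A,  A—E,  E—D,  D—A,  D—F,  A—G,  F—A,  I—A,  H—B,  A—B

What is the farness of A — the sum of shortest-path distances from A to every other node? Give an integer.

8

Distances from A: B:1, C:1, D:1, E:1, F:1, G:1, H:1, I:1.
Sum = 1 + 1 + 1 + 1 + 1 + 1 + 1 + 1 = 8.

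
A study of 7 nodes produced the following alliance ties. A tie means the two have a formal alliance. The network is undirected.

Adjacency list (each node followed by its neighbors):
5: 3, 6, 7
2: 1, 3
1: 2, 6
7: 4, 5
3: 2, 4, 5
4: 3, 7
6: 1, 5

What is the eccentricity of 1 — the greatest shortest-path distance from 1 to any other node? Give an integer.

3

Distances from 1: 2:1, 3:2, 4:3, 5:2, 6:1, 7:3.
The largest is 3 (to 7 and 4), so the eccentricity of 1 is 3.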